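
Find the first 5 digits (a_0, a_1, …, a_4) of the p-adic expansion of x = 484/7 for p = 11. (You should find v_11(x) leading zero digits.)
(a_0, …, a_4) = (0, 0, 10, 7, 4)

v_11(484/7) = 2, so a_0 = ... = a_1 = 0. Factor out: x = 11^2 · u with u = 4/7 a unit in ℤ_11. Expand u iteratively via a_{v+i} = u_i mod 11, u_{i+1} = (u_i − a_{v+i})/11:
  u_0 = 4/7;  a_2 = 10;  u_1 = (u_0 − 10)/11 = -6/7
  u_1 = -6/7;  a_3 = 7;  u_2 = (u_1 − 7)/11 = -5/7
  u_2 = -5/7;  a_4 = 4;  u_3 = (u_2 − 4)/11 = -3/7
Digits: (0, 0, 10, 7, 4).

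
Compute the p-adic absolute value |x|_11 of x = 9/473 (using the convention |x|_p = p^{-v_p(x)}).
|9/473|_11 = 11

Step 1 — compute v_11(x) by factoring powers of 11 out of the numerator and denominator: v_11(9/473) = -1. Step 2 — apply |x|_p = p^{-v_p(x)} = 11^{1} = 11.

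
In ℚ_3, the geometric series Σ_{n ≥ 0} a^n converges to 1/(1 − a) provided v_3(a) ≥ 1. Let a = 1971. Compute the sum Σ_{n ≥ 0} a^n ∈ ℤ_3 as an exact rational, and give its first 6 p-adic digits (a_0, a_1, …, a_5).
Σ a^n = 1/(1 − a) = -1/1970;  first 6 digits = (1, 0, 0, 1, 0, 2)

v_3(a) = 3 ≥ 1, so the series converges in ℤ_3 to 1/(1 − a) = 1/(1 − 1971) = -1/1970. Expand this rational in ℤ_3: compute digits iteratively via d_i = x_i mod 3, x_{i+1} = (x_i − d_i)/3. The first 6 digits are (1, 0, 0, 1, 0, 2).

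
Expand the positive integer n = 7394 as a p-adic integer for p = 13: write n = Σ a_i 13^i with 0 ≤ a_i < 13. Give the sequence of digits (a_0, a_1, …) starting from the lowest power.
(a_0, a_1, …) = (10, 9, 4, 3)

Repeated division by 13 gives the digits low-to-high: 7394 = 10 + 9·13^1 + 4·13^2 + 3·13^3. Digit sequence: (10, 9, 4, 3).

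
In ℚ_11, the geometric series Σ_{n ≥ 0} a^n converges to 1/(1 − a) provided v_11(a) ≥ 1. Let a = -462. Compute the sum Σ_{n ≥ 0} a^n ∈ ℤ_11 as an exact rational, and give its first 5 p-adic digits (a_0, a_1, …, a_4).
Σ a^n = 1/(1 − a) = 1/463;  first 5 digits = (1, 2, 0, 3, 5)

v_11(a) = 1 ≥ 1, so the series converges in ℤ_11 to 1/(1 − a) = 1/(1 − (-462)) = 1/463. Expand this rational in ℤ_11: compute digits iteratively via d_i = x_i mod 11, x_{i+1} = (x_i − d_i)/11. The first 5 digits are (1, 2, 0, 3, 5).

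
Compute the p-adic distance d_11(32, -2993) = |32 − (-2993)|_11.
d_11(32, -2993) = 1/121

Step 1 — x − y = 32 − (-2993) = 3025. Step 2 — v_11(3025) = 2 (factor: 3025 = (11^2 · 25); the sign does not affect v_p). Step 3 — |x − y|_11 = 11^{-2} = 1/121.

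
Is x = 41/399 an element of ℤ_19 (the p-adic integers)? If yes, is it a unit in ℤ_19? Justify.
x ∉ ℤ_19 (v_19(x) = -1 < 0)

ℤ_19 = {x ∈ ℚ_19 : v_19(x) ≥ 0} and ℤ_19^× = {x ∈ ℤ_19 : v_19(x) = 0}. Here v_19(41/399) = v_19(num) − v_19(den) = -1; compare against these criteria.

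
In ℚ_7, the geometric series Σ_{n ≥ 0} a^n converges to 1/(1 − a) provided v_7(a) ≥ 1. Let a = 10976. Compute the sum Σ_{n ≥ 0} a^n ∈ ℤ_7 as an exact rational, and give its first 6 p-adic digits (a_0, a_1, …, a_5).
Σ a^n = 1/(1 − a) = -1/10975;  first 6 digits = (1, 0, 0, 4, 4, 0)

v_7(a) = 3 ≥ 1, so the series converges in ℤ_7 to 1/(1 − a) = 1/(1 − 10976) = -1/10975. Expand this rational in ℤ_7: compute digits iteratively via d_i = x_i mod 7, x_{i+1} = (x_i − d_i)/7. The first 6 digits are (1, 0, 0, 4, 4, 0).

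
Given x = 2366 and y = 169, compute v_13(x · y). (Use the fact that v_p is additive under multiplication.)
v_13(399854) = 4

v_p(x) = 2 (factor: 2366 = 13^2 · 14); v_p(y) = 2 (factor: 169 = 13^2 · 1). Additivity: v_p(xy) = v_p(x) + v_p(y) = 2 + 2 = 4. (Direct check: xy = 399854 = 13^4 · (14).)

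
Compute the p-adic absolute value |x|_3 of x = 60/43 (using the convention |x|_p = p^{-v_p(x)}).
|60/43|_3 = 1/3

Step 1 — compute v_3(x) by factoring powers of 3 out of the numerator and denominator: v_3(60/43) = 1. Step 2 — apply |x|_p = p^{-v_p(x)} = 3^{-1} = 1/3.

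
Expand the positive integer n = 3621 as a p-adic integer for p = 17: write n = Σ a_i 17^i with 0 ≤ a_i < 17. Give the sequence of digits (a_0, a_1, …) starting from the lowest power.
(a_0, a_1, …) = (0, 9, 12)

Repeated division by 17 gives the digits low-to-high: 3621 = 9·17^1 + 12·17^2. Digit sequence: (0, 9, 12).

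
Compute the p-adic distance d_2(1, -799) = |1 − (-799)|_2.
d_2(1, -799) = 1/32

Step 1 — x − y = 1 − (-799) = 800. Step 2 — v_2(800) = 5 (factor: 800 = (2^5 · 25); the sign does not affect v_p). Step 3 — |x − y|_2 = 2^{-5} = 1/32.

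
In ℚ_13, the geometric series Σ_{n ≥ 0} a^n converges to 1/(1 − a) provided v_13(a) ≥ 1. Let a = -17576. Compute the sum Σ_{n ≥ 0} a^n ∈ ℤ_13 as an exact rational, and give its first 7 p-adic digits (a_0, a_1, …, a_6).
Σ a^n = 1/(1 − a) = 1/17577;  first 7 digits = (1, 0, 0, 5, 12, 12, 11)

v_13(a) = 3 ≥ 1, so the series converges in ℤ_13 to 1/(1 − a) = 1/(1 − (-17576)) = 1/17577. Expand this rational in ℤ_13: compute digits iteratively via d_i = x_i mod 13, x_{i+1} = (x_i − d_i)/13. The first 7 digits are (1, 0, 0, 5, 12, 12, 11).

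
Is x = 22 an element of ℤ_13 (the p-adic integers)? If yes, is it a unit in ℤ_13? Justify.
x ∈ ℤ_13^× (unit); v_13(x) = 0

ℤ_13 = {x ∈ ℚ_13 : v_13(x) ≥ 0} and ℤ_13^× = {x ∈ ℤ_13 : v_13(x) = 0}. Here v_13(22) = v_13(num) − v_13(den) = 0; compare against these criteria.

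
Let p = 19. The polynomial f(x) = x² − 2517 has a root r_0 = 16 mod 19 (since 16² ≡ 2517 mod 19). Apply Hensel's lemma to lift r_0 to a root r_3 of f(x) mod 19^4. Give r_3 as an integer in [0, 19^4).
r_3 = 127012 (mod 130321)

Hensel's recurrence: r_{i+1} = r_i − f(r_i)·(f′(r_i))^{-1} mod 19^{i+2}, with f′(x) = 2x. Iterate:
  r_0 = 16 (mod 19)
  r_1 = 301 (mod 361)
  r_2 = 3550 (mod 6859)
  r_3 = 127012 (mod 130321)
Final: r_3 = 127012, and one checks f(r_3) ≡ 0 mod 19^4.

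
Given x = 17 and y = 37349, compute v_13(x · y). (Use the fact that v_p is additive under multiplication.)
v_13(634933) = 3

v_p(x) = 0 (factor: 17 = 13^0 · 17); v_p(y) = 3 (factor: 37349 = 13^3 · 17). Additivity: v_p(xy) = v_p(x) + v_p(y) = 0 + 3 = 3. (Direct check: xy = 634933 = 13^3 · (289).)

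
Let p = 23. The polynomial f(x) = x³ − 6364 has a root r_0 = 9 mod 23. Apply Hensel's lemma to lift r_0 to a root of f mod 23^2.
r_1 = 239 (mod 529)

Hensel: r_{i+1} = r_i − f(r_i)/f′(r_i) mod 23^{i+2}, where f′(x) = 3x². Iterate:
  r_0 = 9 (mod 23)
  r_1 = 239 (mod 529)
Final: r = 239 with f(r) ≡ 0 mod 23^2.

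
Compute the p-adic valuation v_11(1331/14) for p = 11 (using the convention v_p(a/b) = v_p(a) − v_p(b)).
v_11(1331/14) = 3

Factor powers of 11 from the numerator and denominator of the reduced fraction: 1331 = 11^3 · 1 and 14 = 11^0 · 14. Apply v_p(a/b) = v_p(a) − v_p(b): v_11(1331/14) = 3 − 0 = 3.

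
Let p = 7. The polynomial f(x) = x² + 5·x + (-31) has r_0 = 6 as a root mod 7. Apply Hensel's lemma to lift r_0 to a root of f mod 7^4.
r_3 = 664 (mod 2401)

Hensel: r_{i+1} = r_i − f(r_i)·(f′(r_i))^{-1} mod 7^{i+2}, f′(x) = 2x + 5. Iterate:
  r_0 = 6 (mod 7)
  r_1 = 27 (mod 49)
  r_2 = 321 (mod 343)
  r_3 = 664 (mod 2401)
Final: r = 664 satisfies f(r) ≡ 0 mod 7^4.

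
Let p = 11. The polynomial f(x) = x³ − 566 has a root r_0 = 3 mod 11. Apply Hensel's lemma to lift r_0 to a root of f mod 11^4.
r_3 = 7032 (mod 14641)

Hensel: r_{i+1} = r_i − f(r_i)/f′(r_i) mod 11^{i+2}, where f′(x) = 3x². Iterate:
  r_0 = 3 (mod 11)
  r_1 = 14 (mod 121)
  r_2 = 377 (mod 1331)
  r_3 = 7032 (mod 14641)
Final: r = 7032 with f(r) ≡ 0 mod 11^4.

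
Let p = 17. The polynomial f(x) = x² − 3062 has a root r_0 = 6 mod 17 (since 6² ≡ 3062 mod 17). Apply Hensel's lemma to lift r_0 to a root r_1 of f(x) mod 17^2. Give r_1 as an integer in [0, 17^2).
r_1 = 210 (mod 289)

Hensel's recurrence: r_{i+1} = r_i − f(r_i)·(f′(r_i))^{-1} mod 17^{i+2}, with f′(x) = 2x. Iterate:
  r_0 = 6 (mod 17)
  r_1 = 210 (mod 289)
Final: r_1 = 210, and one checks f(r_1) ≡ 0 mod 17^2.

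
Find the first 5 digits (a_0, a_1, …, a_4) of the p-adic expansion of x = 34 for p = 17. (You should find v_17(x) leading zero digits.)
(a_0, …, a_4) = (0, 2, 0, 0, 0)

v_17(34) = 1, so a_0 = ... = a_0 = 0. Factor out: x = 17^1 · u with u = 2 a unit in ℤ_17. Expand u iteratively via a_{v+i} = u_i mod 17, u_{i+1} = (u_i − a_{v+i})/17:
  u_0 = 2;  a_1 = 2;  u_1 = (u_0 − 2)/17 = 0
  u_1 = 0;  a_2 = 0;  u_2 = (u_1 − 0)/17 = 0
  u_2 = 0;  a_3 = 0;  u_3 = (u_2 − 0)/17 = 0
  u_3 = 0;  a_4 = 0;  u_4 = (u_3 − 0)/17 = 0
Digits: (0, 2, 0, 0, 0).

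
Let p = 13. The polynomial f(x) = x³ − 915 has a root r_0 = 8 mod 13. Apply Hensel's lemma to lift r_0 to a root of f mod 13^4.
r_3 = 9056 (mod 28561)

Hensel: r_{i+1} = r_i − f(r_i)/f′(r_i) mod 13^{i+2}, where f′(x) = 3x². Iterate:
  r_0 = 8 (mod 13)
  r_1 = 99 (mod 169)
  r_2 = 268 (mod 2197)
  r_3 = 9056 (mod 28561)
Final: r = 9056 with f(r) ≡ 0 mod 13^4.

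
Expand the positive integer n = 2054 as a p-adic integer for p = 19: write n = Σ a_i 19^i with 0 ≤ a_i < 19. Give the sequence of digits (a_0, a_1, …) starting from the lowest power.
(a_0, a_1, …) = (2, 13, 5)

Repeated division by 19 gives the digits low-to-high: 2054 = 2 + 13·19^1 + 5·19^2. Digit sequence: (2, 13, 5).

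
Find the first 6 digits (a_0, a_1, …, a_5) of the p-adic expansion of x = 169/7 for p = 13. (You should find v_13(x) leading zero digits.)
(a_0, …, a_5) = (0, 0, 2, 11, 1, 11)

v_13(169/7) = 2, so a_0 = ... = a_1 = 0. Factor out: x = 13^2 · u with u = 1/7 a unit in ℤ_13. Expand u iteratively via a_{v+i} = u_i mod 13, u_{i+1} = (u_i − a_{v+i})/13:
  u_0 = 1/7;  a_2 = 2;  u_1 = (u_0 − 2)/13 = -1/7
  u_1 = -1/7;  a_3 = 11;  u_2 = (u_1 − 11)/13 = -6/7
  u_2 = -6/7;  a_4 = 1;  u_3 = (u_2 − 1)/13 = -1/7
  u_3 = -1/7;  a_5 = 11;  u_4 = (u_3 − 11)/13 = -6/7
Digits: (0, 0, 2, 11, 1, 11).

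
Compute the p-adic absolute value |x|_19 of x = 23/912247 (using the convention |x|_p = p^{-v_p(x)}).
|23/912247|_19 = 130321

Step 1 — compute v_19(x) by factoring powers of 19 out of the numerator and denominator: v_19(23/912247) = -4. Step 2 — apply |x|_p = p^{-v_p(x)} = 19^{4} = 130321.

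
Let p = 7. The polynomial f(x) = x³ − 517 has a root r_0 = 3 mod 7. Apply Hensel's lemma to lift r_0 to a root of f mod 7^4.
r_3 = 199 (mod 2401)

Hensel: r_{i+1} = r_i − f(r_i)/f′(r_i) mod 7^{i+2}, where f′(x) = 3x². Iterate:
  r_0 = 3 (mod 7)
  r_1 = 3 (mod 49)
  r_2 = 199 (mod 343)
  r_3 = 199 (mod 2401)
Final: r = 199 with f(r) ≡ 0 mod 7^4.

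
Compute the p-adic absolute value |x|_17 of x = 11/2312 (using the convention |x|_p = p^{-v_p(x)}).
|11/2312|_17 = 289

Step 1 — compute v_17(x) by factoring powers of 17 out of the numerator and denominator: v_17(11/2312) = -2. Step 2 — apply |x|_p = p^{-v_p(x)} = 17^{2} = 289.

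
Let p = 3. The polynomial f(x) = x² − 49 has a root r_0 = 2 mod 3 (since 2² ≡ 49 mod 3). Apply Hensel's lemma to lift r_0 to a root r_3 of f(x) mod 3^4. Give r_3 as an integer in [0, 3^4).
r_3 = 74 (mod 81)

Hensel's recurrence: r_{i+1} = r_i − f(r_i)·(f′(r_i))^{-1} mod 3^{i+2}, with f′(x) = 2x. Iterate:
  r_0 = 2 (mod 3)
  r_1 = 2 (mod 9)
  r_2 = 20 (mod 27)
  r_3 = 74 (mod 81)
Final: r_3 = 74, and one checks f(r_3) ≡ 0 mod 3^4.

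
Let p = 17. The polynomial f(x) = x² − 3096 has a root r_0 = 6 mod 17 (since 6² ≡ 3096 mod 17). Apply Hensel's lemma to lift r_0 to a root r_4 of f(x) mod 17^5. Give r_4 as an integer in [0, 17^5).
r_4 = 214699 (mod 1419857)

Hensel's recurrence: r_{i+1} = r_i − f(r_i)·(f′(r_i))^{-1} mod 17^{i+2}, with f′(x) = 2x. Iterate:
  r_0 = 6 (mod 17)
  r_1 = 261 (mod 289)
  r_2 = 3440 (mod 4913)
  r_3 = 47657 (mod 83521)
  r_4 = 214699 (mod 1419857)
Final: r_4 = 214699, and one checks f(r_4) ≡ 0 mod 17^5.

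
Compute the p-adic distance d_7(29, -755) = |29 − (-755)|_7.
d_7(29, -755) = 1/49

Step 1 — x − y = 29 − (-755) = 784. Step 2 — v_7(784) = 2 (factor: 784 = (7^2 · 16); the sign does not affect v_p). Step 3 — |x − y|_7 = 7^{-2} = 1/49.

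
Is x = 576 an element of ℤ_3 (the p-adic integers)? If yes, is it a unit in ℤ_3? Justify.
x ∈ ℤ_3 but not a unit; v_3(x) = 2 > 0

ℤ_3 = {x ∈ ℚ_3 : v_3(x) ≥ 0} and ℤ_3^× = {x ∈ ℤ_3 : v_3(x) = 0}. Here v_3(576) = v_3(num) − v_3(den) = 2; compare against these criteria.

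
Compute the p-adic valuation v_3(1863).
v_3(1863) = 4

v_3(n) is the largest exponent k such that 3^k divides n. Factor out: 1863 = 3^4 · 23. (Sign doesn't affect v_p.) So v_3(1863) = 4.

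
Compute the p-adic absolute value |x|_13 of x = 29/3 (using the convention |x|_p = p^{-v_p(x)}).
|29/3|_13 = 1

Step 1 — compute v_13(x) by factoring powers of 13 out of the numerator and denominator: v_13(29/3) = 0. Step 2 — apply |x|_p = p^{-v_p(x)} = 13^{0} = 1.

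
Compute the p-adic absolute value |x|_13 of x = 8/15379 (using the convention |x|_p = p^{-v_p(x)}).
|8/15379|_13 = 2197

Step 1 — compute v_13(x) by factoring powers of 13 out of the numerator and denominator: v_13(8/15379) = -3. Step 2 — apply |x|_p = p^{-v_p(x)} = 13^{3} = 2197.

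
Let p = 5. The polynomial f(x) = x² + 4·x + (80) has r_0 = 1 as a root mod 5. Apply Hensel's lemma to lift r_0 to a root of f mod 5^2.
r_1 = 16 (mod 25)

Hensel: r_{i+1} = r_i − f(r_i)·(f′(r_i))^{-1} mod 5^{i+2}, f′(x) = 2x + 4. Iterate:
  r_0 = 1 (mod 5)
  r_1 = 16 (mod 25)
Final: r = 16 satisfies f(r) ≡ 0 mod 5^2.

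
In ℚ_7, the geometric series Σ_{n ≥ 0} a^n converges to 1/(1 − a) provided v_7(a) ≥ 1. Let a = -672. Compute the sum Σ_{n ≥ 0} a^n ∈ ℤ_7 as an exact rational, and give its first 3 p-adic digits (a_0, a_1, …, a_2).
Σ a^n = 1/(1 − a) = 1/673;  first 3 digits = (1, 2, 4)

v_7(a) = 1 ≥ 1, so the series converges in ℤ_7 to 1/(1 − a) = 1/(1 − (-672)) = 1/673. Expand this rational in ℤ_7: compute digits iteratively via d_i = x_i mod 7, x_{i+1} = (x_i − d_i)/7. The first 3 digits are (1, 2, 4).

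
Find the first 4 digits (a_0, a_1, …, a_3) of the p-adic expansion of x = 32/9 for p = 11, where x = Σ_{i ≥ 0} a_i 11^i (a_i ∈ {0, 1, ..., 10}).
(a_0, …, a_3) = (6, 1, 6, 8)

v_11(32/9) = 0 (numerator and denominator both coprime to 11), so x ∈ ℤ_11^×. Compute digits iteratively via a_i = x_i mod 11, x_{i+1} = (x_i − a_i)/11, with x_0 = x:
  x_0 = 32/9;  a_0 = 6;  x_1 = (x_0 − 6)/11 = -2/9
  x_1 = -2/9;  a_1 = 1;  x_2 = (x_1 − 1)/11 = -1/9
  x_2 = -1/9;  a_2 = 6;  x_3 = (x_2 − 6)/11 = -5/9
  x_3 = -5/9;  a_3 = 8;  x_4 = (x_3 − 8)/11 = -7/9
Digits: (6, 1, 6, 8).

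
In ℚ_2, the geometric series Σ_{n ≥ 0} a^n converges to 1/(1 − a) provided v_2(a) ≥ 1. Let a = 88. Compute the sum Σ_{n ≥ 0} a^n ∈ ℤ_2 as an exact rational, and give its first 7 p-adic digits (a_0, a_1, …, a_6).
Σ a^n = 1/(1 − a) = -1/87;  first 7 digits = (1, 0, 0, 1, 1, 0, 0)

v_2(a) = 3 ≥ 1, so the series converges in ℤ_2 to 1/(1 − a) = 1/(1 − 88) = -1/87. Expand this rational in ℤ_2: compute digits iteratively via d_i = x_i mod 2, x_{i+1} = (x_i − d_i)/2. The first 7 digits are (1, 0, 0, 1, 1, 0, 0).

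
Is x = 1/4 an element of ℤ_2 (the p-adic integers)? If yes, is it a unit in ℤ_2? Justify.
x ∉ ℤ_2 (v_2(x) = -2 < 0)

ℤ_2 = {x ∈ ℚ_2 : v_2(x) ≥ 0} and ℤ_2^× = {x ∈ ℤ_2 : v_2(x) = 0}. Here v_2(1/4) = v_2(num) − v_2(den) = -2; compare against these criteria.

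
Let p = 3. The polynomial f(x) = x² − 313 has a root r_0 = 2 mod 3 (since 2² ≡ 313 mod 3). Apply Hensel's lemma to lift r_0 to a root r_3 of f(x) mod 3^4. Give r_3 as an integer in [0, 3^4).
r_3 = 50 (mod 81)

Hensel's recurrence: r_{i+1} = r_i − f(r_i)·(f′(r_i))^{-1} mod 3^{i+2}, with f′(x) = 2x. Iterate:
  r_0 = 2 (mod 3)
  r_1 = 5 (mod 9)
  r_2 = 23 (mod 27)
  r_3 = 50 (mod 81)
Final: r_3 = 50, and one checks f(r_3) ≡ 0 mod 3^4.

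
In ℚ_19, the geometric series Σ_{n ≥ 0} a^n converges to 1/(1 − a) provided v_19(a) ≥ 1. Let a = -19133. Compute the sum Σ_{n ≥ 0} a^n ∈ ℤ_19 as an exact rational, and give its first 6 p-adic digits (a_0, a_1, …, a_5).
Σ a^n = 1/(1 − a) = 1/19134;  first 6 digits = (1, 0, 4, 16, 15, 14)

v_19(a) = 2 ≥ 1, so the series converges in ℤ_19 to 1/(1 − a) = 1/(1 − (-19133)) = 1/19134. Expand this rational in ℤ_19: compute digits iteratively via d_i = x_i mod 19, x_{i+1} = (x_i − d_i)/19. The first 6 digits are (1, 0, 4, 16, 15, 14).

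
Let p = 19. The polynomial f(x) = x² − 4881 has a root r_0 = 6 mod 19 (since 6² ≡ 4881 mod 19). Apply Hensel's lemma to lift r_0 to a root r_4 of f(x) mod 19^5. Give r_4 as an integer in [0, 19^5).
r_4 = 735135 (mod 2476099)

Hensel's recurrence: r_{i+1} = r_i − f(r_i)·(f′(r_i))^{-1} mod 19^{i+2}, with f′(x) = 2x. Iterate:
  r_0 = 6 (mod 19)
  r_1 = 139 (mod 361)
  r_2 = 1222 (mod 6859)
  r_3 = 83530 (mod 130321)
  r_4 = 735135 (mod 2476099)
Final: r_4 = 735135, and one checks f(r_4) ≡ 0 mod 19^5.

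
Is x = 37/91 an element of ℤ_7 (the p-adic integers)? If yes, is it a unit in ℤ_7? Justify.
x ∉ ℤ_7 (v_7(x) = -1 < 0)

ℤ_7 = {x ∈ ℚ_7 : v_7(x) ≥ 0} and ℤ_7^× = {x ∈ ℤ_7 : v_7(x) = 0}. Here v_7(37/91) = v_7(num) − v_7(den) = -1; compare against these criteria.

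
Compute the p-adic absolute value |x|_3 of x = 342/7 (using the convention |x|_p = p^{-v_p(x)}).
|342/7|_3 = 1/9

Step 1 — compute v_3(x) by factoring powers of 3 out of the numerator and denominator: v_3(342/7) = 2. Step 2 — apply |x|_p = p^{-v_p(x)} = 3^{-2} = 1/9.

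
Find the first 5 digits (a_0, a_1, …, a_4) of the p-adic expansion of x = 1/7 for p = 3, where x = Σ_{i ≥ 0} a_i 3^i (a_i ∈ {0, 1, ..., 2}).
(a_0, …, a_4) = (1, 1, 0, 2, 1)

v_3(1/7) = 0 (numerator and denominator both coprime to 3), so x ∈ ℤ_3^×. Compute digits iteratively via a_i = x_i mod 3, x_{i+1} = (x_i − a_i)/3, with x_0 = x:
  x_0 = 1/7;  a_0 = 1;  x_1 = (x_0 − 1)/3 = -2/7
  x_1 = -2/7;  a_1 = 1;  x_2 = (x_1 − 1)/3 = -3/7
  x_2 = -3/7;  a_2 = 0;  x_3 = (x_2 − 0)/3 = -1/7
  x_3 = -1/7;  a_3 = 2;  x_4 = (x_3 − 2)/3 = -5/7
  x_4 = -5/7;  a_4 = 1;  x_5 = (x_4 − 1)/3 = -4/7
Digits: (1, 1, 0, 2, 1).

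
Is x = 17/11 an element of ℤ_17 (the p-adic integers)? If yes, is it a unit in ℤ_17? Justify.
x ∈ ℤ_17 but not a unit; v_17(x) = 1 > 0

ℤ_17 = {x ∈ ℚ_17 : v_17(x) ≥ 0} and ℤ_17^× = {x ∈ ℤ_17 : v_17(x) = 0}. Here v_17(17/11) = v_17(num) − v_17(den) = 1; compare against these criteria.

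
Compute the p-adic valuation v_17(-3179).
v_17(-3179) = 2

v_17(n) is the largest exponent k such that 17^k divides n. Factor out: -3179 = -17^2 · 11. (Sign doesn't affect v_p.) So v_17(-3179) = 2.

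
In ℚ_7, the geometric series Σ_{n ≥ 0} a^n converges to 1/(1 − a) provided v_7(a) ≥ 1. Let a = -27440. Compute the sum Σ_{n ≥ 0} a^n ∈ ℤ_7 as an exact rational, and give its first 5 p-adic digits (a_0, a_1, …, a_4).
Σ a^n = 1/(1 − a) = 1/27441;  first 5 digits = (1, 0, 0, 4, 2)

v_7(a) = 3 ≥ 1, so the series converges in ℤ_7 to 1/(1 − a) = 1/(1 − (-27440)) = 1/27441. Expand this rational in ℤ_7: compute digits iteratively via d_i = x_i mod 7, x_{i+1} = (x_i − d_i)/7. The first 5 digits are (1, 0, 0, 4, 2).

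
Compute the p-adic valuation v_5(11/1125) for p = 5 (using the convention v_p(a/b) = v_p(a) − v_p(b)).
v_5(11/1125) = -3

Factor powers of 5 from the numerator and denominator of the reduced fraction: 11 = 5^0 · 11 and 1125 = 5^3 · 9. Apply v_p(a/b) = v_p(a) − v_p(b): v_5(11/1125) = 0 − 3 = -3.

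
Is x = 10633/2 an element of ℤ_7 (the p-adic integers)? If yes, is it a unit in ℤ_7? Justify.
x ∈ ℤ_7 but not a unit; v_7(x) = 3 > 0

ℤ_7 = {x ∈ ℚ_7 : v_7(x) ≥ 0} and ℤ_7^× = {x ∈ ℤ_7 : v_7(x) = 0}. Here v_7(10633/2) = v_7(num) − v_7(den) = 3; compare against these criteria.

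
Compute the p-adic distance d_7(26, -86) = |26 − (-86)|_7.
d_7(26, -86) = 1/7

Step 1 — x − y = 26 − (-86) = 112. Step 2 — v_7(112) = 1 (factor: 112 = (7^1 · 16); the sign does not affect v_p). Step 3 — |x − y|_7 = 7^{-1} = 1/7.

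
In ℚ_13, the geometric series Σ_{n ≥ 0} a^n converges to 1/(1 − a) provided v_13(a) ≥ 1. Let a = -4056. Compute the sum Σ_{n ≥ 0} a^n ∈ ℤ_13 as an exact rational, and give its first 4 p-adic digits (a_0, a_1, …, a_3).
Σ a^n = 1/(1 − a) = 1/4057;  first 4 digits = (1, 0, 2, 11)

v_13(a) = 2 ≥ 1, so the series converges in ℤ_13 to 1/(1 − a) = 1/(1 − (-4056)) = 1/4057. Expand this rational in ℤ_13: compute digits iteratively via d_i = x_i mod 13, x_{i+1} = (x_i − d_i)/13. The first 4 digits are (1, 0, 2, 11).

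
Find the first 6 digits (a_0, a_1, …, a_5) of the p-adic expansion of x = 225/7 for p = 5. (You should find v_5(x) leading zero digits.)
(a_0, …, a_5) = (0, 0, 2, 2, 1, 4)

v_5(225/7) = 2, so a_0 = ... = a_1 = 0. Factor out: x = 5^2 · u with u = 9/7 a unit in ℤ_5. Expand u iteratively via a_{v+i} = u_i mod 5, u_{i+1} = (u_i − a_{v+i})/5:
  u_0 = 9/7;  a_2 = 2;  u_1 = (u_0 − 2)/5 = -1/7
  u_1 = -1/7;  a_3 = 2;  u_2 = (u_1 − 2)/5 = -3/7
  u_2 = -3/7;  a_4 = 1;  u_3 = (u_2 − 1)/5 = -2/7
  u_3 = -2/7;  a_5 = 4;  u_4 = (u_3 − 4)/5 = -6/7
Digits: (0, 0, 2, 2, 1, 4).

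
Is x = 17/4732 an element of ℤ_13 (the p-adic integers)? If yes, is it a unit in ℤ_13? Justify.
x ∉ ℤ_13 (v_13(x) = -2 < 0)

ℤ_13 = {x ∈ ℚ_13 : v_13(x) ≥ 0} and ℤ_13^× = {x ∈ ℤ_13 : v_13(x) = 0}. Here v_13(17/4732) = v_13(num) − v_13(den) = -2; compare against these criteria.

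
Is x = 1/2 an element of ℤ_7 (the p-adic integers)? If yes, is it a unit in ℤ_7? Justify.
x ∈ ℤ_7^× (unit); v_7(x) = 0

ℤ_7 = {x ∈ ℚ_7 : v_7(x) ≥ 0} and ℤ_7^× = {x ∈ ℤ_7 : v_7(x) = 0}. Here v_7(1/2) = v_7(num) − v_7(den) = 0; compare against these criteria.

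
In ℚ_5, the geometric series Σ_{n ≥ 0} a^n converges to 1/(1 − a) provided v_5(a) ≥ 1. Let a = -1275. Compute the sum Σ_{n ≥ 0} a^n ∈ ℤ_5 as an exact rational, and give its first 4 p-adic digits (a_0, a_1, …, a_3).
Σ a^n = 1/(1 − a) = 1/1276;  first 4 digits = (1, 0, 4, 4)

v_5(a) = 2 ≥ 1, so the series converges in ℤ_5 to 1/(1 − a) = 1/(1 − (-1275)) = 1/1276. Expand this rational in ℤ_5: compute digits iteratively via d_i = x_i mod 5, x_{i+1} = (x_i − d_i)/5. The first 4 digits are (1, 0, 4, 4).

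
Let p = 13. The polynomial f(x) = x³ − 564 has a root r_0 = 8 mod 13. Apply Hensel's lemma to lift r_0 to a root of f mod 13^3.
r_2 = 47 (mod 2197)

Hensel: r_{i+1} = r_i − f(r_i)/f′(r_i) mod 13^{i+2}, where f′(x) = 3x². Iterate:
  r_0 = 8 (mod 13)
  r_1 = 47 (mod 169)
  r_2 = 47 (mod 2197)
Final: r = 47 with f(r) ≡ 0 mod 13^3.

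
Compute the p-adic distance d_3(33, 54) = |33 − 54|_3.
d_3(33, 54) = 1/3

Step 1 — x − y = 33 − 54 = -21. Step 2 — v_3(-21) = 1 (factor: -21 = −(3^1 · 7); the sign does not affect v_p). Step 3 — |x − y|_3 = 3^{-1} = 1/3.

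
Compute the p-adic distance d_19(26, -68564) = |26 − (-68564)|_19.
d_19(26, -68564) = 1/6859

Step 1 — x − y = 26 − (-68564) = 68590. Step 2 — v_19(68590) = 3 (factor: 68590 = (19^3 · 10); the sign does not affect v_p). Step 3 — |x − y|_19 = 19^{-3} = 1/6859.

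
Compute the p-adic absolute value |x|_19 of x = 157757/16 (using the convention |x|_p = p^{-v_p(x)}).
|157757/16|_19 = 1/6859

Step 1 — compute v_19(x) by factoring powers of 19 out of the numerator and denominator: v_19(157757/16) = 3. Step 2 — apply |x|_p = p^{-v_p(x)} = 19^{-3} = 1/6859.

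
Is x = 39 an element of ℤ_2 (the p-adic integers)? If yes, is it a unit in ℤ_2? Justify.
x ∈ ℤ_2^× (unit); v_2(x) = 0

ℤ_2 = {x ∈ ℚ_2 : v_2(x) ≥ 0} and ℤ_2^× = {x ∈ ℤ_2 : v_2(x) = 0}. Here v_2(39) = v_2(num) − v_2(den) = 0; compare against these criteria.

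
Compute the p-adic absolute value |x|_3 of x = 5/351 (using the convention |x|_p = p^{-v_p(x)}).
|5/351|_3 = 27

Step 1 — compute v_3(x) by factoring powers of 3 out of the numerator and denominator: v_3(5/351) = -3. Step 2 — apply |x|_p = p^{-v_p(x)} = 3^{3} = 27.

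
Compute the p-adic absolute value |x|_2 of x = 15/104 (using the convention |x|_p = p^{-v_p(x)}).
|15/104|_2 = 8

Step 1 — compute v_2(x) by factoring powers of 2 out of the numerator and denominator: v_2(15/104) = -3. Step 2 — apply |x|_p = p^{-v_p(x)} = 2^{3} = 8.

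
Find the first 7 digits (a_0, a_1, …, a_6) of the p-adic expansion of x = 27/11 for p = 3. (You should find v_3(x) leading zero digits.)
(a_0, …, a_6) = (0, 0, 0, 2, 1, 0, 2)

v_3(27/11) = 3, so a_0 = ... = a_2 = 0. Factor out: x = 3^3 · u with u = 1/11 a unit in ℤ_3. Expand u iteratively via a_{v+i} = u_i mod 3, u_{i+1} = (u_i − a_{v+i})/3:
  u_0 = 1/11;  a_3 = 2;  u_1 = (u_0 − 2)/3 = -7/11
  u_1 = -7/11;  a_4 = 1;  u_2 = (u_1 − 1)/3 = -6/11
  u_2 = -6/11;  a_5 = 0;  u_3 = (u_2 − 0)/3 = -2/11
  u_3 = -2/11;  a_6 = 2;  u_4 = (u_3 − 2)/3 = -8/11
Digits: (0, 0, 0, 2, 1, 0, 2).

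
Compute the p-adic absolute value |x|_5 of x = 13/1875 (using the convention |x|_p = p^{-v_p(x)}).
|13/1875|_5 = 625

Step 1 — compute v_5(x) by factoring powers of 5 out of the numerator and denominator: v_5(13/1875) = -4. Step 2 — apply |x|_p = p^{-v_p(x)} = 5^{4} = 625.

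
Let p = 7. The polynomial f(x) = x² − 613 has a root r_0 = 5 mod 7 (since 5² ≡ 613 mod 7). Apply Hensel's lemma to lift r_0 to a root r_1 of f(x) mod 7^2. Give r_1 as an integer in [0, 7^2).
r_1 = 5 (mod 49)

Hensel's recurrence: r_{i+1} = r_i − f(r_i)·(f′(r_i))^{-1} mod 7^{i+2}, with f′(x) = 2x. Iterate:
  r_0 = 5 (mod 7)
  r_1 = 5 (mod 49)
Final: r_1 = 5, and one checks f(r_1) ≡ 0 mod 7^2.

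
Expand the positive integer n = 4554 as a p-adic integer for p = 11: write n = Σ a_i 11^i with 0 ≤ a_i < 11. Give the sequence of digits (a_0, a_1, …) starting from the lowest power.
(a_0, a_1, …) = (0, 7, 4, 3)

Repeated division by 11 gives the digits low-to-high: 4554 = 7·11^1 + 4·11^2 + 3·11^3. Digit sequence: (0, 7, 4, 3).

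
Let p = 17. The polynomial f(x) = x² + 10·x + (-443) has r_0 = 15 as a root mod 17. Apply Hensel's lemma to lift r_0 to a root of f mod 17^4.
r_3 = 8311 (mod 83521)

Hensel: r_{i+1} = r_i − f(r_i)·(f′(r_i))^{-1} mod 17^{i+2}, f′(x) = 2x + 10. Iterate:
  r_0 = 15 (mod 17)
  r_1 = 219 (mod 289)
  r_2 = 3398 (mod 4913)
  r_3 = 8311 (mod 83521)
Final: r = 8311 satisfies f(r) ≡ 0 mod 17^4.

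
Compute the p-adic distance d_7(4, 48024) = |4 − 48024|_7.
d_7(4, 48024) = 1/2401

Step 1 — x − y = 4 − 48024 = -48020. Step 2 — v_7(-48020) = 4 (factor: -48020 = −(7^4 · 20); the sign does not affect v_p). Step 3 — |x − y|_7 = 7^{-4} = 1/2401.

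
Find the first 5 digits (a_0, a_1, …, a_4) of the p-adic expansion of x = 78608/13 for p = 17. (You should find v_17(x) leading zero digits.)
(a_0, …, a_4) = (0, 0, 0, 13, 15)

v_17(78608/13) = 3, so a_0 = ... = a_2 = 0. Factor out: x = 17^3 · u with u = 16/13 a unit in ℤ_17. Expand u iteratively via a_{v+i} = u_i mod 17, u_{i+1} = (u_i − a_{v+i})/17:
  u_0 = 16/13;  a_3 = 13;  u_1 = (u_0 − 13)/17 = -9/13
  u_1 = -9/13;  a_4 = 15;  u_2 = (u_1 − 15)/17 = -12/13
Digits: (0, 0, 0, 13, 15).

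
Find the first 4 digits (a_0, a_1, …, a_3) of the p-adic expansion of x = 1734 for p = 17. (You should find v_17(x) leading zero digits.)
(a_0, …, a_3) = (0, 0, 6, 0)

v_17(1734) = 2, so a_0 = ... = a_1 = 0. Factor out: x = 17^2 · u with u = 6 a unit in ℤ_17. Expand u iteratively via a_{v+i} = u_i mod 17, u_{i+1} = (u_i − a_{v+i})/17:
  u_0 = 6;  a_2 = 6;  u_1 = (u_0 − 6)/17 = 0
  u_1 = 0;  a_3 = 0;  u_2 = (u_1 − 0)/17 = 0
Digits: (0, 0, 6, 0).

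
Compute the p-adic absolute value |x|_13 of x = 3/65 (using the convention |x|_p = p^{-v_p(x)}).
|3/65|_13 = 13

Step 1 — compute v_13(x) by factoring powers of 13 out of the numerator and denominator: v_13(3/65) = -1. Step 2 — apply |x|_p = p^{-v_p(x)} = 13^{1} = 13.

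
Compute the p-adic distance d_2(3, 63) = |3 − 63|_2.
d_2(3, 63) = 1/4

Step 1 — x − y = 3 − 63 = -60. Step 2 — v_2(-60) = 2 (factor: -60 = −(2^2 · 15); the sign does not affect v_p). Step 3 — |x − y|_2 = 2^{-2} = 1/4.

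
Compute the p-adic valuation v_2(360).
v_2(360) = 3

v_2(n) is the largest exponent k such that 2^k divides n. Factor out: 360 = 2^3 · 45. (Sign doesn't affect v_p.) So v_2(360) = 3.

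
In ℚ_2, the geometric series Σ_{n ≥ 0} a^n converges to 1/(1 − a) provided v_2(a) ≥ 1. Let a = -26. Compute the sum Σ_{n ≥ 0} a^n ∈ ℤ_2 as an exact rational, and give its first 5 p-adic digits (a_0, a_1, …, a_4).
Σ a^n = 1/(1 − a) = 1/27;  first 5 digits = (1, 1, 0, 0, 1)

v_2(a) = 1 ≥ 1, so the series converges in ℤ_2 to 1/(1 − a) = 1/(1 − (-26)) = 1/27. Expand this rational in ℤ_2: compute digits iteratively via d_i = x_i mod 2, x_{i+1} = (x_i − d_i)/2. The first 5 digits are (1, 1, 0, 0, 1).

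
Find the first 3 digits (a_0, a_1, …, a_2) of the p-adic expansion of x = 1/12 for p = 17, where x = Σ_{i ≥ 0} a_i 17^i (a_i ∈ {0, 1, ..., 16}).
(a_0, …, a_2) = (10, 15, 9)

v_17(1/12) = 0 (numerator and denominator both coprime to 17), so x ∈ ℤ_17^×. Compute digits iteratively via a_i = x_i mod 17, x_{i+1} = (x_i − a_i)/17, with x_0 = x:
  x_0 = 1/12;  a_0 = 10;  x_1 = (x_0 − 10)/17 = -7/12
  x_1 = -7/12;  a_1 = 15;  x_2 = (x_1 − 15)/17 = -11/12
  x_2 = -11/12;  a_2 = 9;  x_3 = (x_2 − 9)/17 = -7/12
Digits: (10, 15, 9).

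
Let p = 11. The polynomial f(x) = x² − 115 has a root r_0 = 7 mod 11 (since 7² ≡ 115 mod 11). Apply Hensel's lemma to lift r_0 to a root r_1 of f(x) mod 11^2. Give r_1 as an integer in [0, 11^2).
r_1 = 29 (mod 121)

Hensel's recurrence: r_{i+1} = r_i − f(r_i)·(f′(r_i))^{-1} mod 11^{i+2}, with f′(x) = 2x. Iterate:
  r_0 = 7 (mod 11)
  r_1 = 29 (mod 121)
Final: r_1 = 29, and one checks f(r_1) ≡ 0 mod 11^2.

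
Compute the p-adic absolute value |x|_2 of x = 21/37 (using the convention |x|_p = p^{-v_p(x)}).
|21/37|_2 = 1

Step 1 — compute v_2(x) by factoring powers of 2 out of the numerator and denominator: v_2(21/37) = 0. Step 2 — apply |x|_p = p^{-v_p(x)} = 2^{0} = 1.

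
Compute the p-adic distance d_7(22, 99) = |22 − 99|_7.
d_7(22, 99) = 1/7

Step 1 — x − y = 22 − 99 = -77. Step 2 — v_7(-77) = 1 (factor: -77 = −(7^1 · 11); the sign does not affect v_p). Step 3 — |x − y|_7 = 7^{-1} = 1/7.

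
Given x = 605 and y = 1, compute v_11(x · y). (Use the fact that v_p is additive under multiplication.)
v_11(605) = 2

v_p(x) = 2 (factor: 605 = 11^2 · 5); v_p(y) = 0 (factor: 1 = 11^0 · 1). Additivity: v_p(xy) = v_p(x) + v_p(y) = 2 + 0 = 2. (Direct check: xy = 605 = 11^2 · (5).)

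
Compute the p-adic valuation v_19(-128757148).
v_19(-128757148) = 5

v_19(n) is the largest exponent k such that 19^k divides n. Factor out: -128757148 = -19^5 · 52. (Sign doesn't affect v_p.) So v_19(-128757148) = 5.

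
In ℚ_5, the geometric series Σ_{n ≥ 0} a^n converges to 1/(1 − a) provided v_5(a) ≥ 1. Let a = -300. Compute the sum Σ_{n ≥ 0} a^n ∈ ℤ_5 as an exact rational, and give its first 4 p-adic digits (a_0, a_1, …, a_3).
Σ a^n = 1/(1 − a) = 1/301;  first 4 digits = (1, 0, 3, 2)

v_5(a) = 2 ≥ 1, so the series converges in ℤ_5 to 1/(1 − a) = 1/(1 − (-300)) = 1/301. Expand this rational in ℤ_5: compute digits iteratively via d_i = x_i mod 5, x_{i+1} = (x_i − d_i)/5. The first 4 digits are (1, 0, 3, 2).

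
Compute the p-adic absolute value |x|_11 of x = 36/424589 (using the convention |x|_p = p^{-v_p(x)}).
|36/424589|_11 = 14641

Step 1 — compute v_11(x) by factoring powers of 11 out of the numerator and denominator: v_11(36/424589) = -4. Step 2 — apply |x|_p = p^{-v_p(x)} = 11^{4} = 14641.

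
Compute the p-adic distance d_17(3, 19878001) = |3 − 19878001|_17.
d_17(3, 19878001) = 1/1419857

Step 1 — x − y = 3 − 19878001 = -19877998. Step 2 — v_17(-19877998) = 5 (factor: -19877998 = −(17^5 · 14); the sign does not affect v_p). Step 3 — |x − y|_17 = 17^{-5} = 1/1419857.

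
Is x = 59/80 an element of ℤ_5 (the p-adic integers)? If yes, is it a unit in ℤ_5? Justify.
x ∉ ℤ_5 (v_5(x) = -1 < 0)

ℤ_5 = {x ∈ ℚ_5 : v_5(x) ≥ 0} and ℤ_5^× = {x ∈ ℤ_5 : v_5(x) = 0}. Here v_5(59/80) = v_5(num) − v_5(den) = -1; compare against these criteria.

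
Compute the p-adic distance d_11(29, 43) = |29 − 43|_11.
d_11(29, 43) = 1

Step 1 — x − y = 29 − 43 = -14. Step 2 — v_11(-14) = 0 (factor: -14 = −(11^0 · 14); the sign does not affect v_p). Step 3 — |x − y|_11 = 11^{0} = 1.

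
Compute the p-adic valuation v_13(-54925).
v_13(-54925) = 3

v_13(n) is the largest exponent k such that 13^k divides n. Factor out: -54925 = -13^3 · 25. (Sign doesn't affect v_p.) So v_13(-54925) = 3.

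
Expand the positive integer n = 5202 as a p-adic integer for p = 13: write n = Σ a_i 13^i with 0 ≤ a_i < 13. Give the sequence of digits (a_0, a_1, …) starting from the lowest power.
(a_0, a_1, …) = (2, 10, 4, 2)

Repeated division by 13 gives the digits low-to-high: 5202 = 2 + 10·13^1 + 4·13^2 + 2·13^3. Digit sequence: (2, 10, 4, 2).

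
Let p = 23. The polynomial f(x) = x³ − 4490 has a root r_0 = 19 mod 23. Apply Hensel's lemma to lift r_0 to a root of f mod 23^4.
r_3 = 202764 (mod 279841)

Hensel: r_{i+1} = r_i − f(r_i)/f′(r_i) mod 23^{i+2}, where f′(x) = 3x². Iterate:
  r_0 = 19 (mod 23)
  r_1 = 157 (mod 529)
  r_2 = 8092 (mod 12167)
  r_3 = 202764 (mod 279841)
Final: r = 202764 with f(r) ≡ 0 mod 23^4.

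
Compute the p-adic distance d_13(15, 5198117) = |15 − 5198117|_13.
d_13(15, 5198117) = 1/371293

Step 1 — x − y = 15 − 5198117 = -5198102. Step 2 — v_13(-5198102) = 5 (factor: -5198102 = −(13^5 · 14); the sign does not affect v_p). Step 3 — |x − y|_13 = 13^{-5} = 1/371293.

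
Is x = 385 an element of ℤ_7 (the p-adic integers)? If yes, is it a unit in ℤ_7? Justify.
x ∈ ℤ_7 but not a unit; v_7(x) = 1 > 0

ℤ_7 = {x ∈ ℚ_7 : v_7(x) ≥ 0} and ℤ_7^× = {x ∈ ℤ_7 : v_7(x) = 0}. Here v_7(385) = v_7(num) − v_7(den) = 1; compare against these criteria.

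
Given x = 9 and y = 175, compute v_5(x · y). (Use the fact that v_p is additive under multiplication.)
v_5(1575) = 2

v_p(x) = 0 (factor: 9 = 5^0 · 9); v_p(y) = 2 (factor: 175 = 5^2 · 7). Additivity: v_p(xy) = v_p(x) + v_p(y) = 0 + 2 = 2. (Direct check: xy = 1575 = 5^2 · (63).)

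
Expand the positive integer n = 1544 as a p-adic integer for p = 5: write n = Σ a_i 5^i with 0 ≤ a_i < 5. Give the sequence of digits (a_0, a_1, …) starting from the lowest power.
(a_0, a_1, …) = (4, 3, 1, 2, 2)

Repeated division by 5 gives the digits low-to-high: 1544 = 4 + 3·5^1 + 1·5^2 + 2·5^3 + 2·5^4. Digit sequence: (4, 3, 1, 2, 2).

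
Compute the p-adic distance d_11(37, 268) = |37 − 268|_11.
d_11(37, 268) = 1/11

Step 1 — x − y = 37 − 268 = -231. Step 2 — v_11(-231) = 1 (factor: -231 = −(11^1 · 21); the sign does not affect v_p). Step 3 — |x − y|_11 = 11^{-1} = 1/11.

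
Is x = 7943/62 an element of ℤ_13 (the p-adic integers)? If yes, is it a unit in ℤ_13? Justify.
x ∈ ℤ_13 but not a unit; v_13(x) = 2 > 0

ℤ_13 = {x ∈ ℚ_13 : v_13(x) ≥ 0} and ℤ_13^× = {x ∈ ℤ_13 : v_13(x) = 0}. Here v_13(7943/62) = v_13(num) − v_13(den) = 2; compare against these criteria.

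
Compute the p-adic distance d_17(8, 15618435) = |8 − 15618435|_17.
d_17(8, 15618435) = 1/1419857

Step 1 — x − y = 8 − 15618435 = -15618427. Step 2 — v_17(-15618427) = 5 (factor: -15618427 = −(17^5 · 11); the sign does not affect v_p). Step 3 — |x − y|_17 = 17^{-5} = 1/1419857.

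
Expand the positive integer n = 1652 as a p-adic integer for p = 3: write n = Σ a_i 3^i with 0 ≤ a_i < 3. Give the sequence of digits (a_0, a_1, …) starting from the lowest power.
(a_0, a_1, …) = (2, 1, 0, 1, 2, 0, 2)

Repeated division by 3 gives the digits low-to-high: 1652 = 2 + 1·3^1 + 1·3^3 + 2·3^4 + 2·3^6. Digit sequence: (2, 1, 0, 1, 2, 0, 2).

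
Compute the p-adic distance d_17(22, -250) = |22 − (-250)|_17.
d_17(22, -250) = 1/17

Step 1 — x − y = 22 − (-250) = 272. Step 2 — v_17(272) = 1 (factor: 272 = (17^1 · 16); the sign does not affect v_p). Step 3 — |x − y|_17 = 17^{-1} = 1/17.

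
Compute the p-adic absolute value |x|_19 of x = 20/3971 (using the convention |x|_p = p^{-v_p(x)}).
|20/3971|_19 = 361

Step 1 — compute v_19(x) by factoring powers of 19 out of the numerator and denominator: v_19(20/3971) = -2. Step 2 — apply |x|_p = p^{-v_p(x)} = 19^{2} = 361.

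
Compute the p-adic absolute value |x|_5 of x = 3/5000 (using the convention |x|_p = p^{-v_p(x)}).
|3/5000|_5 = 625

Step 1 — compute v_5(x) by factoring powers of 5 out of the numerator and denominator: v_5(3/5000) = -4. Step 2 — apply |x|_p = p^{-v_p(x)} = 5^{4} = 625.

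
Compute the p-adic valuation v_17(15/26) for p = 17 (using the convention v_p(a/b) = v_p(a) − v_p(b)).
v_17(15/26) = 0

Factor powers of 17 from the numerator and denominator of the reduced fraction: 15 = 17^0 · 15 and 26 = 17^0 · 26. Apply v_p(a/b) = v_p(a) − v_p(b): v_17(15/26) = 0 − 0 = 0.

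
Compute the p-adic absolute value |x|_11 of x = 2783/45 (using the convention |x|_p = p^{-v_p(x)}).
|2783/45|_11 = 1/121

Step 1 — compute v_11(x) by factoring powers of 11 out of the numerator and denominator: v_11(2783/45) = 2. Step 2 — apply |x|_p = p^{-v_p(x)} = 11^{-2} = 1/121.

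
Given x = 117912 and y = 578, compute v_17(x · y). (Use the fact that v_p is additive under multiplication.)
v_17(68153136) = 5

v_p(x) = 3 (factor: 117912 = 17^3 · 24); v_p(y) = 2 (factor: 578 = 17^2 · 2). Additivity: v_p(xy) = v_p(x) + v_p(y) = 3 + 2 = 5. (Direct check: xy = 68153136 = 17^5 · (48).)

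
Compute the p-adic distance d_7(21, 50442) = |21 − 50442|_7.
d_7(21, 50442) = 1/16807

Step 1 — x − y = 21 − 50442 = -50421. Step 2 — v_7(-50421) = 5 (factor: -50421 = −(7^5 · 3); the sign does not affect v_p). Step 3 — |x − y|_7 = 7^{-5} = 1/16807.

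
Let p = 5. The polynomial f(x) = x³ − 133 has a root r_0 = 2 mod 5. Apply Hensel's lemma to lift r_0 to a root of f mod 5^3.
r_2 = 2 (mod 125)

Hensel: r_{i+1} = r_i − f(r_i)/f′(r_i) mod 5^{i+2}, where f′(x) = 3x². Iterate:
  r_0 = 2 (mod 5)
  r_1 = 2 (mod 25)
  r_2 = 2 (mod 125)
Final: r = 2 with f(r) ≡ 0 mod 5^3.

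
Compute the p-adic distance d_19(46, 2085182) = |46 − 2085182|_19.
d_19(46, 2085182) = 1/130321

Step 1 — x − y = 46 − 2085182 = -2085136. Step 2 — v_19(-2085136) = 4 (factor: -2085136 = −(19^4 · 16); the sign does not affect v_p). Step 3 — |x − y|_19 = 19^{-4} = 1/130321.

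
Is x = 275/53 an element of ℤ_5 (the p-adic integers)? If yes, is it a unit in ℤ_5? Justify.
x ∈ ℤ_5 but not a unit; v_5(x) = 2 > 0

ℤ_5 = {x ∈ ℚ_5 : v_5(x) ≥ 0} and ℤ_5^× = {x ∈ ℤ_5 : v_5(x) = 0}. Here v_5(275/53) = v_5(num) − v_5(den) = 2; compare against these criteria.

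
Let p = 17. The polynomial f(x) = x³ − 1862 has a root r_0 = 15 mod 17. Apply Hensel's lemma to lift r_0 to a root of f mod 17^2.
r_1 = 202 (mod 289)

Hensel: r_{i+1} = r_i − f(r_i)/f′(r_i) mod 17^{i+2}, where f′(x) = 3x². Iterate:
  r_0 = 15 (mod 17)
  r_1 = 202 (mod 289)
Final: r = 202 with f(r) ≡ 0 mod 17^2.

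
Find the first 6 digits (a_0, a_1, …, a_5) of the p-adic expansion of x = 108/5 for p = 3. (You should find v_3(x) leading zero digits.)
(a_0, …, a_5) = (0, 0, 0, 2, 2, 1)

v_3(108/5) = 3, so a_0 = ... = a_2 = 0. Factor out: x = 3^3 · u with u = 4/5 a unit in ℤ_3. Expand u iteratively via a_{v+i} = u_i mod 3, u_{i+1} = (u_i − a_{v+i})/3:
  u_0 = 4/5;  a_3 = 2;  u_1 = (u_0 − 2)/3 = -2/5
  u_1 = -2/5;  a_4 = 2;  u_2 = (u_1 − 2)/3 = -4/5
  u_2 = -4/5;  a_5 = 1;  u_3 = (u_2 − 1)/3 = -3/5
Digits: (0, 0, 0, 2, 2, 1).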